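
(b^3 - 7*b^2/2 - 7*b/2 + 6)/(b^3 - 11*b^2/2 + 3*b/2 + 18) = (b - 1)/(b - 3)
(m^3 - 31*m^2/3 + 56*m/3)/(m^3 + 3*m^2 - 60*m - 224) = m*(3*m - 7)/(3*(m^2 + 11*m + 28))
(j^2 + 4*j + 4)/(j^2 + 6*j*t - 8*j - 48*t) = (j^2 + 4*j + 4)/(j^2 + 6*j*t - 8*j - 48*t)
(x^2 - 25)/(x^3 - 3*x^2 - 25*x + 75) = 1/(x - 3)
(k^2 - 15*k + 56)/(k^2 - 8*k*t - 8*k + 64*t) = (7 - k)/(-k + 8*t)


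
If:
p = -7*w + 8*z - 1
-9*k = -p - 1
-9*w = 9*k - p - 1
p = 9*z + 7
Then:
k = -64/9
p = -65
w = 0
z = -8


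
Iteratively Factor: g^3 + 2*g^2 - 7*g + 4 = (g - 1)*(g^2 + 3*g - 4) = (g - 1)*(g + 4)*(g - 1)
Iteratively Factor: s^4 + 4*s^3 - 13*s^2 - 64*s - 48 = (s + 1)*(s^3 + 3*s^2 - 16*s - 48) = (s + 1)*(s + 4)*(s^2 - s - 12) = (s + 1)*(s + 3)*(s + 4)*(s - 4)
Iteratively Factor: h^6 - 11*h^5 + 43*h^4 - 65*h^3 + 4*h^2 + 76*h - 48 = (h - 4)*(h^5 - 7*h^4 + 15*h^3 - 5*h^2 - 16*h + 12) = (h - 4)*(h - 2)*(h^4 - 5*h^3 + 5*h^2 + 5*h - 6) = (h - 4)*(h - 2)*(h - 1)*(h^3 - 4*h^2 + h + 6) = (h - 4)*(h - 2)^2*(h - 1)*(h^2 - 2*h - 3) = (h - 4)*(h - 2)^2*(h - 1)*(h + 1)*(h - 3)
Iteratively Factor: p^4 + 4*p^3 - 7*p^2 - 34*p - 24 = (p + 4)*(p^3 - 7*p - 6) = (p - 3)*(p + 4)*(p^2 + 3*p + 2) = (p - 3)*(p + 2)*(p + 4)*(p + 1)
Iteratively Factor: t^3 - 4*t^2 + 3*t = (t - 1)*(t^2 - 3*t) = t*(t - 1)*(t - 3)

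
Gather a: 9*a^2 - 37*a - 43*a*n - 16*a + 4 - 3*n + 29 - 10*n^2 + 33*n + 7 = 9*a^2 + a*(-43*n - 53) - 10*n^2 + 30*n + 40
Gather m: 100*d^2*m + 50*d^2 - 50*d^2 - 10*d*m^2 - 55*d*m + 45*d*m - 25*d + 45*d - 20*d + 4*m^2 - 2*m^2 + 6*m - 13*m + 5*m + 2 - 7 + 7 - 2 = m^2*(2 - 10*d) + m*(100*d^2 - 10*d - 2)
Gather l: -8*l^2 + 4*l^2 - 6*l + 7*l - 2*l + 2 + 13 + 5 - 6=-4*l^2 - l + 14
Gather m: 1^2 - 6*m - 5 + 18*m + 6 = 12*m + 2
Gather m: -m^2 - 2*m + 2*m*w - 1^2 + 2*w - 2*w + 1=-m^2 + m*(2*w - 2)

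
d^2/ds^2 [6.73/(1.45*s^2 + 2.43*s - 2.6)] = (-28.29965*s^2 - 47.42631*s + 6.73*(2.9*s + 2.43)*(5.8*s + 4.86) + 50.7442)/(1.45*s^2 + 2.43*s - 2.6)^3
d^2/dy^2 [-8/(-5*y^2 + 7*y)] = 16*(-5*y*(5*y - 7) + (10*y - 7)^2)/(y^3*(5*y - 7)^3)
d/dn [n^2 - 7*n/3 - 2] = 2*n - 7/3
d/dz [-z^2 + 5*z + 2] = 5 - 2*z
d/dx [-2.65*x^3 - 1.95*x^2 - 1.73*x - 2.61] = -7.95*x^2 - 3.9*x - 1.73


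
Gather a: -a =-a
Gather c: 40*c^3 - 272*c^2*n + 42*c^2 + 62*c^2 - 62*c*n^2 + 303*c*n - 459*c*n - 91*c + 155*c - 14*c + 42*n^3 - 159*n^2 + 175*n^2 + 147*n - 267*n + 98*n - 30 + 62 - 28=40*c^3 + c^2*(104 - 272*n) + c*(-62*n^2 - 156*n + 50) + 42*n^3 + 16*n^2 - 22*n + 4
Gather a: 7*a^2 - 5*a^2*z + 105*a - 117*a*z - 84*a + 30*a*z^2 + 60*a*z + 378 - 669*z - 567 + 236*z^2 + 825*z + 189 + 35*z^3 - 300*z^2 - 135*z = a^2*(7 - 5*z) + a*(30*z^2 - 57*z + 21) + 35*z^3 - 64*z^2 + 21*z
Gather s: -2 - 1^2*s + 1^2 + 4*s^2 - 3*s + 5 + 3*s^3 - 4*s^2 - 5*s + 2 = 3*s^3 - 9*s + 6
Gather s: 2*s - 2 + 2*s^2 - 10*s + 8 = 2*s^2 - 8*s + 6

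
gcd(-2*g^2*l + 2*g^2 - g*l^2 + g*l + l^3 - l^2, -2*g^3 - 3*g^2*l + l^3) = 2*g^2 + g*l - l^2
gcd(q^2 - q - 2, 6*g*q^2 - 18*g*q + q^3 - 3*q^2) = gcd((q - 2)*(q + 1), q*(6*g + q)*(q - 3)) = 1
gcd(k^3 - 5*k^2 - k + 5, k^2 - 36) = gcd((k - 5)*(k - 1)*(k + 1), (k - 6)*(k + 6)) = 1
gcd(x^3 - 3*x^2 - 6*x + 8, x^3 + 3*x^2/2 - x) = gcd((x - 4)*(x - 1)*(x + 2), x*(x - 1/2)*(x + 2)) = x + 2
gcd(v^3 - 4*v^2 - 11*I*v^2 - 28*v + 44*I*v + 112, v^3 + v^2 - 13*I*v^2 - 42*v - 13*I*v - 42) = v - 7*I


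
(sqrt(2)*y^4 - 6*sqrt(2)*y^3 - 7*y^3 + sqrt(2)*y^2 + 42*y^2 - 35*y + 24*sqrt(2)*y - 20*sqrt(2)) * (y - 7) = sqrt(2)*y^5 - 13*sqrt(2)*y^4 - 7*y^4 + 43*sqrt(2)*y^3 + 91*y^3 - 329*y^2 + 17*sqrt(2)*y^2 - 188*sqrt(2)*y + 245*y + 140*sqrt(2)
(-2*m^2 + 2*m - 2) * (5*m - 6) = -10*m^3 + 22*m^2 - 22*m + 12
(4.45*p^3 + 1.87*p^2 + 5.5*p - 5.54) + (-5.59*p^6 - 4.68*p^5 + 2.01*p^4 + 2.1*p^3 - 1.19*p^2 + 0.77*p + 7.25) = -5.59*p^6 - 4.68*p^5 + 2.01*p^4 + 6.55*p^3 + 0.68*p^2 + 6.27*p + 1.71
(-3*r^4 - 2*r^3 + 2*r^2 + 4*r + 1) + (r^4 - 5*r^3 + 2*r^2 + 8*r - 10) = -2*r^4 - 7*r^3 + 4*r^2 + 12*r - 9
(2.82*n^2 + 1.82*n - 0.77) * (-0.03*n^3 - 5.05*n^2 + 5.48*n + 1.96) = -0.0846*n^5 - 14.2956*n^4 + 6.2857*n^3 + 19.3893*n^2 - 0.652400000000001*n - 1.5092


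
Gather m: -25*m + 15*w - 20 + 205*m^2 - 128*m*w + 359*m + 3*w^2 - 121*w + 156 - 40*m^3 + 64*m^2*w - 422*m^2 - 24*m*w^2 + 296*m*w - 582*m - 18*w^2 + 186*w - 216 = -40*m^3 + m^2*(64*w - 217) + m*(-24*w^2 + 168*w - 248) - 15*w^2 + 80*w - 80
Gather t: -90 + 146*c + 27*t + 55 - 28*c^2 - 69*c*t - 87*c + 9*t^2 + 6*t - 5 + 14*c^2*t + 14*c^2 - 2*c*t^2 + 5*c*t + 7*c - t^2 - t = -14*c^2 + 66*c + t^2*(8 - 2*c) + t*(14*c^2 - 64*c + 32) - 40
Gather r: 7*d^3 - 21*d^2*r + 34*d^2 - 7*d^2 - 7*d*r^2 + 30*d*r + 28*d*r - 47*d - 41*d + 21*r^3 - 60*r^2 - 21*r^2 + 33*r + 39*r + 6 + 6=7*d^3 + 27*d^2 - 88*d + 21*r^3 + r^2*(-7*d - 81) + r*(-21*d^2 + 58*d + 72) + 12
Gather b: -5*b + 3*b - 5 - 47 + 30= -2*b - 22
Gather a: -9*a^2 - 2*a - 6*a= -9*a^2 - 8*a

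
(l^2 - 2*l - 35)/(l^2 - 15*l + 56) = (l + 5)/(l - 8)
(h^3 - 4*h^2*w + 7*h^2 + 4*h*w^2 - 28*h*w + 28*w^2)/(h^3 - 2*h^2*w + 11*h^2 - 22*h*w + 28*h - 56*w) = (h - 2*w)/(h + 4)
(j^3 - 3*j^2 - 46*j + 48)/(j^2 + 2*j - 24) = (j^2 - 9*j + 8)/(j - 4)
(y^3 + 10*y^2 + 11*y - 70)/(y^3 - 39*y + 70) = (y + 5)/(y - 5)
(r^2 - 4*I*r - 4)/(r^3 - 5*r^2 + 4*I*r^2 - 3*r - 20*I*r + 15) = (r^2 - 4*I*r - 4)/(r^3 + r^2*(-5 + 4*I) - r*(3 + 20*I) + 15)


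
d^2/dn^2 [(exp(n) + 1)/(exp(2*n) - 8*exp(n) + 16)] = (exp(2*n) + 20*exp(n) + 24)*exp(n)/(exp(4*n) - 16*exp(3*n) + 96*exp(2*n) - 256*exp(n) + 256)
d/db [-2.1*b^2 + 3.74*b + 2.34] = 3.74 - 4.2*b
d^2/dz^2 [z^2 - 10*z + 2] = 2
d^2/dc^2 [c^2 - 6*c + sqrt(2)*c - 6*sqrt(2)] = 2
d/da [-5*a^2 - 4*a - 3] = -10*a - 4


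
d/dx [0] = 0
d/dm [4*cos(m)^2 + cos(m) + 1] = -(8*cos(m) + 1)*sin(m)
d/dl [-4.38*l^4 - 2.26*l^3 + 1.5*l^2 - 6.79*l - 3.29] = -17.52*l^3 - 6.78*l^2 + 3.0*l - 6.79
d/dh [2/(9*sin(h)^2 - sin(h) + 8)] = 2*(1 - 18*sin(h))*cos(h)/(9*sin(h)^2 - sin(h) + 8)^2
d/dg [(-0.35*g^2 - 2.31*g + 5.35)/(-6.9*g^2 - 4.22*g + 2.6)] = (-14.462*g^2 + 72.01*g + 16.571)/(47.61*g^4 + 58.236*g^3 - 18.0716*g^2 - 21.944*g + 6.76)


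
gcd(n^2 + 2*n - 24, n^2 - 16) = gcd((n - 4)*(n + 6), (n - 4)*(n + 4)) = n - 4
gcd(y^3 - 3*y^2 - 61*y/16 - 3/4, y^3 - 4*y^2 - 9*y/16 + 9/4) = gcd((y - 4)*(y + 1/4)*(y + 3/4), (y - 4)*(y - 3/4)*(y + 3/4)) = y^2 - 13*y/4 - 3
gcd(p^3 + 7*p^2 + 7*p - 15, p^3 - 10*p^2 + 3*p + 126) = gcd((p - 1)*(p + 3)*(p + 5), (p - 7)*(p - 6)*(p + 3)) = p + 3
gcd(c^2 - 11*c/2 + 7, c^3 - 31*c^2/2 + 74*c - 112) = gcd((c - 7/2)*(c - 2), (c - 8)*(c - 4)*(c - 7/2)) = c - 7/2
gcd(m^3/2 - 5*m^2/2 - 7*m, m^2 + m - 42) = 1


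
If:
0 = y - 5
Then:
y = 5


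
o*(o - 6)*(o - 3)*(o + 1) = o^4 - 8*o^3 + 9*o^2 + 18*o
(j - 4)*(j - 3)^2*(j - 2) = j^4 - 12*j^3 + 53*j^2 - 102*j + 72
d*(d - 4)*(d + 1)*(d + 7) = d^4 + 4*d^3 - 25*d^2 - 28*d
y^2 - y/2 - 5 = (y - 5/2)*(y + 2)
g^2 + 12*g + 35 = (g + 5)*(g + 7)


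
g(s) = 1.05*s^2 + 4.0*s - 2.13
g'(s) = 2.1*s + 4.0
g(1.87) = 9.02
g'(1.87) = 7.93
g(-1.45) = -5.72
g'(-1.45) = 0.96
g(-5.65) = 8.79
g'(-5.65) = -7.86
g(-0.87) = -4.82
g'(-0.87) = 2.17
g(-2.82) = -5.06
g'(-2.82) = -1.92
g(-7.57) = 27.76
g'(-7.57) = -11.90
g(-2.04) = -5.92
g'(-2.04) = -0.28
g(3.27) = 22.18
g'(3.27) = 10.87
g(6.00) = 59.67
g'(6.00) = 16.60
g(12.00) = 197.07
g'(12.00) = 29.20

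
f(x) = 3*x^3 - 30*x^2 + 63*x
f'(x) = 9*x^2 - 60*x + 63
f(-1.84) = -236.18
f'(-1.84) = 203.87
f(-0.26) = -18.46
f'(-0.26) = 79.21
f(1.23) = 37.69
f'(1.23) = 2.82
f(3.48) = -17.64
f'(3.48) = -36.81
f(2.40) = 19.87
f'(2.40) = -29.16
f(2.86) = 4.97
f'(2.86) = -34.98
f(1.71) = 35.01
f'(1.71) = -13.28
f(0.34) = 18.07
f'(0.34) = 43.64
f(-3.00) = -540.00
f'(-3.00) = 324.00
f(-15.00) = -17820.00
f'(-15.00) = 2988.00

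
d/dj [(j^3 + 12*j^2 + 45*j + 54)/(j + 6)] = 2*j + 6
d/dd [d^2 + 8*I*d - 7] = 2*d + 8*I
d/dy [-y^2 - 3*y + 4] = -2*y - 3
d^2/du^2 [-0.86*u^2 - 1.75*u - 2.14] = -1.72000000000000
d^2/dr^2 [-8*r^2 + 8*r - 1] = -16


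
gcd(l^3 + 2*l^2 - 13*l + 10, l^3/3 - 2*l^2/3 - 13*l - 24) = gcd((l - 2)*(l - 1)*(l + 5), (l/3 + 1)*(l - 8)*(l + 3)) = 1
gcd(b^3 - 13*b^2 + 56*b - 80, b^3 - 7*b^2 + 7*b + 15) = b - 5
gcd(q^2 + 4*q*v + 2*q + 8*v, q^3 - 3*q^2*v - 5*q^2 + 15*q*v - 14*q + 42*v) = q + 2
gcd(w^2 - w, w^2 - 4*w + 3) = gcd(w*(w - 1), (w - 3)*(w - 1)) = w - 1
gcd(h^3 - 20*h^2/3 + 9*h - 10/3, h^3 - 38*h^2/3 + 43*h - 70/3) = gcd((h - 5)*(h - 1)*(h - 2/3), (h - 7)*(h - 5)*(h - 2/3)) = h^2 - 17*h/3 + 10/3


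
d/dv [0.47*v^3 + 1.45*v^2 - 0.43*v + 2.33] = 1.41*v^2 + 2.9*v - 0.43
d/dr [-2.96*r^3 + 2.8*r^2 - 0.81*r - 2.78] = -8.88*r^2 + 5.6*r - 0.81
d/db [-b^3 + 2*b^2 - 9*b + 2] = -3*b^2 + 4*b - 9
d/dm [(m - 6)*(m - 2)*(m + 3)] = 3*m^2 - 10*m - 12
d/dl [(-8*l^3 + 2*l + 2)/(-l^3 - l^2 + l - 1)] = 4*(2*l^4 - 3*l^3 + 8*l^2 + l - 1)/(l^6 + 2*l^5 - l^4 + 3*l^2 - 2*l + 1)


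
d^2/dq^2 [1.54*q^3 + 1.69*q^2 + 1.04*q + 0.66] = 9.24*q + 3.38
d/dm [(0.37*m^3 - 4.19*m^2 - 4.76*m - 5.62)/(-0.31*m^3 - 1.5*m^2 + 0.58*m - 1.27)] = (-1.8539*m^4 - 2.522*m^3 - 16.2065*m^2 - 6.2174*m + 9.3048)/(0.0961*m^6 + 0.93*m^5 + 1.8904*m^4 - 0.9526*m^3 + 4.1464*m^2 - 1.4732*m + 1.6129)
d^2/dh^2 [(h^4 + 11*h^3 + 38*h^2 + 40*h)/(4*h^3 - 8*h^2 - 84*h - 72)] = (85*h^6 + 993*h^5 + 4773*h^4 + 11671*h^3 + 14634*h^2 + 6372*h - 2808)/(2*(h^9 - 6*h^8 - 51*h^7 + 190*h^6 + 1287*h^5 - 594*h^4 - 12825*h^3 - 25758*h^2 - 20412*h - 5832))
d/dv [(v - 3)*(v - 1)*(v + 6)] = 3*v^2 + 4*v - 21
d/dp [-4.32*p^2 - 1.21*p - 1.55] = -8.64*p - 1.21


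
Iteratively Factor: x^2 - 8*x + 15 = (x - 3)*(x - 5)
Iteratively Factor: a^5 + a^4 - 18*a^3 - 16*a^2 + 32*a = (a + 2)*(a^4 - a^3 - 16*a^2 + 16*a) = (a + 2)*(a + 4)*(a^3 - 5*a^2 + 4*a) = (a - 1)*(a + 2)*(a + 4)*(a^2 - 4*a) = a*(a - 1)*(a + 2)*(a + 4)*(a - 4)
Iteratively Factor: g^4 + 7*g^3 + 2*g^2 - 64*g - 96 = (g + 4)*(g^3 + 3*g^2 - 10*g - 24) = (g - 3)*(g + 4)*(g^2 + 6*g + 8) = (g - 3)*(g + 4)^2*(g + 2)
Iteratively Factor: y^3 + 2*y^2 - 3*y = (y - 1)*(y^2 + 3*y) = (y - 1)*(y + 3)*(y)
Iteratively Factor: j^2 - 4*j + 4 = (j - 2)*(j - 2)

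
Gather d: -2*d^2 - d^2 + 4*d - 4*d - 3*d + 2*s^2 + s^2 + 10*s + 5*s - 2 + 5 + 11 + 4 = -3*d^2 - 3*d + 3*s^2 + 15*s + 18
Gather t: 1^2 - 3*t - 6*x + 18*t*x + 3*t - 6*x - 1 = 18*t*x - 12*x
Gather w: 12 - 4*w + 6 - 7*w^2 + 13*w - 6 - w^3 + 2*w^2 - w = -w^3 - 5*w^2 + 8*w + 12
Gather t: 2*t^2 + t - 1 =2*t^2 + t - 1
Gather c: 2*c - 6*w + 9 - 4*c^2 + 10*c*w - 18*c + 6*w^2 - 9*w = -4*c^2 + c*(10*w - 16) + 6*w^2 - 15*w + 9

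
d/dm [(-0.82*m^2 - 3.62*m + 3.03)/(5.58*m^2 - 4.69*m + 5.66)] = (24.0454*m^2 - 43.0972*m - 6.2785)/(31.1364*m^4 - 52.3404*m^3 + 85.1617*m^2 - 53.0908*m + 32.0356)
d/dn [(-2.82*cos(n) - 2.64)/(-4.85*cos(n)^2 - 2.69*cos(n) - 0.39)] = (13.677*cos(n)^2 + 25.608*cos(n) + 6.0018)*sin(n)/(23.5225*cos(n)^4 + 26.093*cos(n)^3 + 11.0191*cos(n)^2 + 2.0982*cos(n) + 0.1521)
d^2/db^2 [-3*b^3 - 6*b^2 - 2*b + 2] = -18*b - 12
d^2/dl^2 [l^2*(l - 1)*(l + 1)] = 12*l^2 - 2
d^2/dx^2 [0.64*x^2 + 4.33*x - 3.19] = 1.28000000000000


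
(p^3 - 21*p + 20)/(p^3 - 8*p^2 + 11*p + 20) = (p^2 + 4*p - 5)/(p^2 - 4*p - 5)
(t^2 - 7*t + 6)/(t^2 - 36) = (t - 1)/(t + 6)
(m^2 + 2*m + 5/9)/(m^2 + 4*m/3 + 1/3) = (m + 5/3)/(m + 1)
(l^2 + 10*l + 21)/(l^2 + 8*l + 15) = (l + 7)/(l + 5)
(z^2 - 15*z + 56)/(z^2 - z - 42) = (z - 8)/(z + 6)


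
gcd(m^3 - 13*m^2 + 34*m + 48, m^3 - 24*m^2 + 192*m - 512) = m - 8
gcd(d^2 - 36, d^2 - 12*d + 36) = d - 6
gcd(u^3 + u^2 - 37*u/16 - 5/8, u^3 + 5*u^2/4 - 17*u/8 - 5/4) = u^2 + 3*u/4 - 5/2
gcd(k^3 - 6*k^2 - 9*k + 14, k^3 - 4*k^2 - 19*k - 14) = k^2 - 5*k - 14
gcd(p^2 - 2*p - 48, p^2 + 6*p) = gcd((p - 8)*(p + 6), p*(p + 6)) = p + 6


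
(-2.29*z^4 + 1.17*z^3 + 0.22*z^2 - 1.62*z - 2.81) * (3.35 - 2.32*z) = 5.3128*z^5 - 10.3859*z^4 + 3.4091*z^3 + 4.4954*z^2 + 1.0922*z - 9.4135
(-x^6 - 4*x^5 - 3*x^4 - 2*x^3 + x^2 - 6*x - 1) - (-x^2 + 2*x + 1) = -x^6 - 4*x^5 - 3*x^4 - 2*x^3 + 2*x^2 - 8*x - 2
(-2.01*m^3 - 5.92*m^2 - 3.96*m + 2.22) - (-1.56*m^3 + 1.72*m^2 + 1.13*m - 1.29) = -0.45*m^3 - 7.64*m^2 - 5.09*m + 3.51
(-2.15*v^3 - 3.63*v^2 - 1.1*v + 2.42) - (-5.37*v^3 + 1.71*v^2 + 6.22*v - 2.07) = 3.22*v^3 - 5.34*v^2 - 7.32*v + 4.49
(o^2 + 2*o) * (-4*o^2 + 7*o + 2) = -4*o^4 - o^3 + 16*o^2 + 4*o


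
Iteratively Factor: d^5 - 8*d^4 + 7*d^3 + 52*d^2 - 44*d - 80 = (d - 2)*(d^4 - 6*d^3 - 5*d^2 + 42*d + 40) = (d - 4)*(d - 2)*(d^3 - 2*d^2 - 13*d - 10) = (d - 4)*(d - 2)*(d + 2)*(d^2 - 4*d - 5) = (d - 5)*(d - 4)*(d - 2)*(d + 2)*(d + 1)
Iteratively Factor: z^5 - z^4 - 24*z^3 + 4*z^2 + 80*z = (z)*(z^4 - z^3 - 24*z^2 + 4*z + 80) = z*(z - 5)*(z^3 + 4*z^2 - 4*z - 16) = z*(z - 5)*(z + 4)*(z^2 - 4) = z*(z - 5)*(z - 2)*(z + 4)*(z + 2)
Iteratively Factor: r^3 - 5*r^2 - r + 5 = (r + 1)*(r^2 - 6*r + 5) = (r - 1)*(r + 1)*(r - 5)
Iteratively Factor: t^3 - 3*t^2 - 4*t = (t)*(t^2 - 3*t - 4) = t*(t - 4)*(t + 1)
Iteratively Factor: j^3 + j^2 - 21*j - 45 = (j - 5)*(j^2 + 6*j + 9) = (j - 5)*(j + 3)*(j + 3)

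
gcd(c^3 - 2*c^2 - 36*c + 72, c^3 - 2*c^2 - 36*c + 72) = c^3 - 2*c^2 - 36*c + 72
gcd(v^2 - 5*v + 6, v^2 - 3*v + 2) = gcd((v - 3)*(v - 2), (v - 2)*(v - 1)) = v - 2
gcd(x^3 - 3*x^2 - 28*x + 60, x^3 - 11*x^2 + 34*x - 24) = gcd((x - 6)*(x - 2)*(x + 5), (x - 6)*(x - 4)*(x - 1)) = x - 6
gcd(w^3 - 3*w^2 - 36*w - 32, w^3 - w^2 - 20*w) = w + 4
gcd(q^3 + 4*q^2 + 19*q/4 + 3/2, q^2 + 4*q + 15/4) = q + 3/2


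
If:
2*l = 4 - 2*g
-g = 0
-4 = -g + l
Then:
No Solution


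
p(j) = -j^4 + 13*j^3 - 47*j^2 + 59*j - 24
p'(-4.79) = 1843.69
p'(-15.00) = 23744.00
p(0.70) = -1.51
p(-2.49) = -701.45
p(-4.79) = -3340.14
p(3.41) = 10.93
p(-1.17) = -180.06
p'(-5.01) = 2011.85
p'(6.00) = 35.00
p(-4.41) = -2691.44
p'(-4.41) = 1575.08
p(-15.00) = -105984.00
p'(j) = -4*j^3 + 39*j^2 - 94*j + 59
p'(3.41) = 33.35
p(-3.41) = -1422.40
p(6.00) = 150.00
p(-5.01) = -3764.08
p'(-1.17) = 228.77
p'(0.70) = 10.94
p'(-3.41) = 991.64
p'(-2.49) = 596.62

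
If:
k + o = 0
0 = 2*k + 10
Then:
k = -5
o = 5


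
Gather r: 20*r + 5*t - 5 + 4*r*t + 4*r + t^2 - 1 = r*(4*t + 24) + t^2 + 5*t - 6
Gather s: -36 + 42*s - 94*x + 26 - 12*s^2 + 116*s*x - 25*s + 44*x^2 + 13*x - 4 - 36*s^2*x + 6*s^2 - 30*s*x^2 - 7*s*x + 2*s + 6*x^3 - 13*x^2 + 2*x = s^2*(-36*x - 6) + s*(-30*x^2 + 109*x + 19) + 6*x^3 + 31*x^2 - 79*x - 14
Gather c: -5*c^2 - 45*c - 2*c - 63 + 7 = -5*c^2 - 47*c - 56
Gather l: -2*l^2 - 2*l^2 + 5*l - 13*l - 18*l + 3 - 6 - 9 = -4*l^2 - 26*l - 12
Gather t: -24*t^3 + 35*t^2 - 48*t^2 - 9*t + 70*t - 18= -24*t^3 - 13*t^2 + 61*t - 18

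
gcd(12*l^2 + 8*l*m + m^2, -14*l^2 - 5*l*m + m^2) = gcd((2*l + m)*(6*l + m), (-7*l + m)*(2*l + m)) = 2*l + m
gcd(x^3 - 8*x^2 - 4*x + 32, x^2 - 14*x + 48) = x - 8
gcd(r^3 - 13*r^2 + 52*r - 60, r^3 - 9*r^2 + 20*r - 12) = r^2 - 8*r + 12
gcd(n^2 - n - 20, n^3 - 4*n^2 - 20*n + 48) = n + 4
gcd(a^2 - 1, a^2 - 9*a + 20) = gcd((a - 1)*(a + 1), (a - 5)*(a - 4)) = 1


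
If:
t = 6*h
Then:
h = t/6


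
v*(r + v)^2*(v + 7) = r^2*v^2 + 7*r^2*v + 2*r*v^3 + 14*r*v^2 + v^4 + 7*v^3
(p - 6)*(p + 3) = p^2 - 3*p - 18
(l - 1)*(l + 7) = l^2 + 6*l - 7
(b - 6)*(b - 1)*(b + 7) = b^3 - 43*b + 42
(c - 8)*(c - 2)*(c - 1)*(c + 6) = c^4 - 5*c^3 - 40*c^2 + 140*c - 96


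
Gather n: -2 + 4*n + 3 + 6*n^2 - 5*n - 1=6*n^2 - n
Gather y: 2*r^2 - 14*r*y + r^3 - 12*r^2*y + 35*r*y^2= r^3 + 2*r^2 + 35*r*y^2 + y*(-12*r^2 - 14*r)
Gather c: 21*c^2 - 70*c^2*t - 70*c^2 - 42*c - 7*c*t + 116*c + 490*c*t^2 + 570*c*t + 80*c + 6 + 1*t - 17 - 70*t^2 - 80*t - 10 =c^2*(-70*t - 49) + c*(490*t^2 + 563*t + 154) - 70*t^2 - 79*t - 21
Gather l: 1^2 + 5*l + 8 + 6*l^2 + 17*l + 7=6*l^2 + 22*l + 16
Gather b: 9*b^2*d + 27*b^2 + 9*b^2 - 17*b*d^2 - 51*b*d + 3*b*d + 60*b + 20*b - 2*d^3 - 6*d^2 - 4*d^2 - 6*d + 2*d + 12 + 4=b^2*(9*d + 36) + b*(-17*d^2 - 48*d + 80) - 2*d^3 - 10*d^2 - 4*d + 16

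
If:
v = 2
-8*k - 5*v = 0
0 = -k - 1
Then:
No Solution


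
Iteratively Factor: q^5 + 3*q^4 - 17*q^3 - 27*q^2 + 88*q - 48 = (q - 1)*(q^4 + 4*q^3 - 13*q^2 - 40*q + 48) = (q - 1)*(q + 4)*(q^3 - 13*q + 12) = (q - 3)*(q - 1)*(q + 4)*(q^2 + 3*q - 4) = (q - 3)*(q - 1)*(q + 4)^2*(q - 1)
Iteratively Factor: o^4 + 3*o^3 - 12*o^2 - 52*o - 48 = (o + 2)*(o^3 + o^2 - 14*o - 24) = (o - 4)*(o + 2)*(o^2 + 5*o + 6) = (o - 4)*(o + 2)^2*(o + 3)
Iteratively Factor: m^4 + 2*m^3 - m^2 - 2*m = (m)*(m^3 + 2*m^2 - m - 2) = m*(m + 1)*(m^2 + m - 2) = m*(m - 1)*(m + 1)*(m + 2)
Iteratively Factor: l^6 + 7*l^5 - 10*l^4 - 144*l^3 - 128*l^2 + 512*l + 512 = (l + 1)*(l^5 + 6*l^4 - 16*l^3 - 128*l^2 + 512) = (l + 1)*(l + 4)*(l^4 + 2*l^3 - 24*l^2 - 32*l + 128) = (l - 2)*(l + 1)*(l + 4)*(l^3 + 4*l^2 - 16*l - 64) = (l - 4)*(l - 2)*(l + 1)*(l + 4)*(l^2 + 8*l + 16) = (l - 4)*(l - 2)*(l + 1)*(l + 4)^2*(l + 4)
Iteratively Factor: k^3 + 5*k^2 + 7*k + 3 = (k + 3)*(k^2 + 2*k + 1) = (k + 1)*(k + 3)*(k + 1)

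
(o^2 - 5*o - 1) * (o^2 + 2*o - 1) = o^4 - 3*o^3 - 12*o^2 + 3*o + 1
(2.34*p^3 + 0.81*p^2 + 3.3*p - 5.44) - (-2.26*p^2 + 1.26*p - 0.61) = 2.34*p^3 + 3.07*p^2 + 2.04*p - 4.83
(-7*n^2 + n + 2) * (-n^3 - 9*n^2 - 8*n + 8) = 7*n^5 + 62*n^4 + 45*n^3 - 82*n^2 - 8*n + 16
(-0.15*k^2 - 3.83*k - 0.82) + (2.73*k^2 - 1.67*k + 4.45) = 2.58*k^2 - 5.5*k + 3.63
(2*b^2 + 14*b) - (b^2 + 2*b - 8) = b^2 + 12*b + 8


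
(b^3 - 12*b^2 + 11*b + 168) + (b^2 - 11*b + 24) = b^3 - 11*b^2 + 192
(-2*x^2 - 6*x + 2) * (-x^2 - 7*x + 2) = 2*x^4 + 20*x^3 + 36*x^2 - 26*x + 4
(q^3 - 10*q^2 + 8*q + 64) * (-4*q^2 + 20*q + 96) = -4*q^5 + 60*q^4 - 136*q^3 - 1056*q^2 + 2048*q + 6144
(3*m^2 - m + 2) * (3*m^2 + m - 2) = 9*m^4 - m^2 + 4*m - 4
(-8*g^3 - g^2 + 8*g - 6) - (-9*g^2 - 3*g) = -8*g^3 + 8*g^2 + 11*g - 6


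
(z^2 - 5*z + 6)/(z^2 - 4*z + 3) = (z - 2)/(z - 1)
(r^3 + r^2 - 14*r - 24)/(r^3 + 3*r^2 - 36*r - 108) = (r^2 - 2*r - 8)/(r^2 - 36)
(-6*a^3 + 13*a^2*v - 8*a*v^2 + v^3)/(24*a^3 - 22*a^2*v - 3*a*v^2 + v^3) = (-a + v)/(4*a + v)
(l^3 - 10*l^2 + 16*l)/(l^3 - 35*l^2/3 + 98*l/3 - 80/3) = 3*l/(3*l - 5)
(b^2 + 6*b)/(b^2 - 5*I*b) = (b + 6)/(b - 5*I)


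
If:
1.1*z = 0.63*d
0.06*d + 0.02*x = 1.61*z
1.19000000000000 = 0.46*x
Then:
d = 0.06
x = 2.59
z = 0.03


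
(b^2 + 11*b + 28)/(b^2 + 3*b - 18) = (b^2 + 11*b + 28)/(b^2 + 3*b - 18)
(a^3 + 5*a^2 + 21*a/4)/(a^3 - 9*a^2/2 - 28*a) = (a + 3/2)/(a - 8)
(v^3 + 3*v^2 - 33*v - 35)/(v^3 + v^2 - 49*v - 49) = (v - 5)/(v - 7)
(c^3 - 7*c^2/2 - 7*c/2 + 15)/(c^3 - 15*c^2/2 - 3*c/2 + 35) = (c - 3)/(c - 7)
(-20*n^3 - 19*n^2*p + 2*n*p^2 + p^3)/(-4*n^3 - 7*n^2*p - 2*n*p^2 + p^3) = (5*n + p)/(n + p)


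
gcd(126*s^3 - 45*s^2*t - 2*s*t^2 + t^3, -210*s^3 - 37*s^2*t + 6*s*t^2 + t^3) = 42*s^2 - s*t - t^2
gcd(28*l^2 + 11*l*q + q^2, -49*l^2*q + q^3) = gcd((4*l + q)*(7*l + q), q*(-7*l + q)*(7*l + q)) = 7*l + q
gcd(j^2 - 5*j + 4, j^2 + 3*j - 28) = j - 4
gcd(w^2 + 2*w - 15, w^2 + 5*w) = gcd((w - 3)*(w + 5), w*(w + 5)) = w + 5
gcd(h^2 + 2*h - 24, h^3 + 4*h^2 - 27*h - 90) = h + 6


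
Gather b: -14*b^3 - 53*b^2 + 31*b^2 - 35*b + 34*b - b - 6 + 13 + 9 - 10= -14*b^3 - 22*b^2 - 2*b + 6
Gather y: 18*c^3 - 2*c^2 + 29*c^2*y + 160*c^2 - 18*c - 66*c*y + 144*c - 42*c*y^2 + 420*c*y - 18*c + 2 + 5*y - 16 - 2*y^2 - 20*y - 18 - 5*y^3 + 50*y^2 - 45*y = 18*c^3 + 158*c^2 + 108*c - 5*y^3 + y^2*(48 - 42*c) + y*(29*c^2 + 354*c - 60) - 32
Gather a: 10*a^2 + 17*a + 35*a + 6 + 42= 10*a^2 + 52*a + 48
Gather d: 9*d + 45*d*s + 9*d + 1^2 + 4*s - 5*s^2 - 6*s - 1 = d*(45*s + 18) - 5*s^2 - 2*s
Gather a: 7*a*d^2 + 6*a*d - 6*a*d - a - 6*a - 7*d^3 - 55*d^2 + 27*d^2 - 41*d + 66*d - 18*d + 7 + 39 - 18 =a*(7*d^2 - 7) - 7*d^3 - 28*d^2 + 7*d + 28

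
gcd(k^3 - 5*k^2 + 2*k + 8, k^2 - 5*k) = 1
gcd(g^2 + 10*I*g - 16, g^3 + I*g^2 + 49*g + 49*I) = 1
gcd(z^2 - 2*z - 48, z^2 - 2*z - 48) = z^2 - 2*z - 48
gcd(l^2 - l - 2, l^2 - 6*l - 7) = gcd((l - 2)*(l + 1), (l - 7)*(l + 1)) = l + 1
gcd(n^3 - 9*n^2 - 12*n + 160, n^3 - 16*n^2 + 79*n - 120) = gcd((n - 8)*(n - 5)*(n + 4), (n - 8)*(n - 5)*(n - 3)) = n^2 - 13*n + 40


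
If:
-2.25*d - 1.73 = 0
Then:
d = -0.77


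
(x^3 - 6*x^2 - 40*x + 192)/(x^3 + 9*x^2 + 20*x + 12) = (x^2 - 12*x + 32)/(x^2 + 3*x + 2)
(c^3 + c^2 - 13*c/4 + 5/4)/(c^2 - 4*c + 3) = (c^2 + 2*c - 5/4)/(c - 3)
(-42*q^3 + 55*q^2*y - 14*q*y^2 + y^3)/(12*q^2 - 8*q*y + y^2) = (7*q^2 - 8*q*y + y^2)/(-2*q + y)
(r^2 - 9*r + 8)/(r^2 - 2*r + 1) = (r - 8)/(r - 1)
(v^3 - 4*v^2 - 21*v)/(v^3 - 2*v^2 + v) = (v^2 - 4*v - 21)/(v^2 - 2*v + 1)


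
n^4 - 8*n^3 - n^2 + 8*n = n*(n - 8)*(n - 1)*(n + 1)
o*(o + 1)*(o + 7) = o^3 + 8*o^2 + 7*o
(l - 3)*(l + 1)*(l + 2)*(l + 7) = l^4 + 7*l^3 - 7*l^2 - 55*l - 42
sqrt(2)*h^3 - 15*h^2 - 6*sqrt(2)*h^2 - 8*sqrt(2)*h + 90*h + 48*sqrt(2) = (h - 6)*(h - 8*sqrt(2))*(sqrt(2)*h + 1)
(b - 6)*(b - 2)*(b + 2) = b^3 - 6*b^2 - 4*b + 24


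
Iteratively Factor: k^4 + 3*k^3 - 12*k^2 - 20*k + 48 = (k + 4)*(k^3 - k^2 - 8*k + 12) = (k - 2)*(k + 4)*(k^2 + k - 6) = (k - 2)*(k + 3)*(k + 4)*(k - 2)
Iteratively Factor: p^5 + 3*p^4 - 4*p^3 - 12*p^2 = (p + 2)*(p^4 + p^3 - 6*p^2) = (p - 2)*(p + 2)*(p^3 + 3*p^2) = p*(p - 2)*(p + 2)*(p^2 + 3*p) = p^2*(p - 2)*(p + 2)*(p + 3)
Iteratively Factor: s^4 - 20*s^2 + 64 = (s + 4)*(s^3 - 4*s^2 - 4*s + 16) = (s + 2)*(s + 4)*(s^2 - 6*s + 8) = (s - 2)*(s + 2)*(s + 4)*(s - 4)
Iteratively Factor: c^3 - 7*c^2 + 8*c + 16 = (c - 4)*(c^2 - 3*c - 4) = (c - 4)^2*(c + 1)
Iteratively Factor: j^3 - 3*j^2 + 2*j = (j)*(j^2 - 3*j + 2) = j*(j - 2)*(j - 1)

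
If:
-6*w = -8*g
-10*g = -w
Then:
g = 0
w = 0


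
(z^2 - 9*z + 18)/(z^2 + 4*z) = (z^2 - 9*z + 18)/(z*(z + 4))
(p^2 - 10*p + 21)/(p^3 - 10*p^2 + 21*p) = 1/p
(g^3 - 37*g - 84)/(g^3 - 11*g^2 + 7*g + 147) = (g + 4)/(g - 7)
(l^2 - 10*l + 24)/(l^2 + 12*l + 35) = (l^2 - 10*l + 24)/(l^2 + 12*l + 35)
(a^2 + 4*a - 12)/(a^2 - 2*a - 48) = (a - 2)/(a - 8)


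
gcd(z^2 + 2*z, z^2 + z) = z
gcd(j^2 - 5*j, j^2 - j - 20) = j - 5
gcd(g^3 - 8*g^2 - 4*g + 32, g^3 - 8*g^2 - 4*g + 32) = g^3 - 8*g^2 - 4*g + 32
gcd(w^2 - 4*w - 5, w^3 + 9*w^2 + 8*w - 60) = 1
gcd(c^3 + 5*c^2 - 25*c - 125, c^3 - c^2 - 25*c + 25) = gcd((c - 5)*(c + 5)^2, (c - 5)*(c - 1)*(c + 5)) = c^2 - 25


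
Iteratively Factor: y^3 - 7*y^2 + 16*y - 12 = (y - 3)*(y^2 - 4*y + 4) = (y - 3)*(y - 2)*(y - 2)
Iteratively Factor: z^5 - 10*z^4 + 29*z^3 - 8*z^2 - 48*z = (z - 4)*(z^4 - 6*z^3 + 5*z^2 + 12*z) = (z - 4)*(z + 1)*(z^3 - 7*z^2 + 12*z) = (z - 4)*(z - 3)*(z + 1)*(z^2 - 4*z) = (z - 4)^2*(z - 3)*(z + 1)*(z)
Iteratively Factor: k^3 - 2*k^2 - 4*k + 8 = (k - 2)*(k^2 - 4) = (k - 2)^2*(k + 2)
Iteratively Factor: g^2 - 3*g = (g)*(g - 3)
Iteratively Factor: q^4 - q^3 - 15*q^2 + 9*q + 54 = (q - 3)*(q^3 + 2*q^2 - 9*q - 18) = (q - 3)*(q + 2)*(q^2 - 9) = (q - 3)*(q + 2)*(q + 3)*(q - 3)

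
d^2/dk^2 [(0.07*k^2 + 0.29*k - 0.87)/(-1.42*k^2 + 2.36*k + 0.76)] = (-2.22044604925031e-16*k^4 - 1.63868*k^3 + 10.072344*k^2 - 19.371072*k + 12.528336)/(2.863288*k^6 - 14.276112*k^5 + 19.129104*k^4 + 2.137216*k^3 - 10.238112*k^2 - 4.089408*k - 0.438976)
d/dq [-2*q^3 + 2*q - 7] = 2 - 6*q^2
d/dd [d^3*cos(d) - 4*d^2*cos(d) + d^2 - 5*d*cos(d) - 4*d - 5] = -d^3*sin(d) + 4*d^2*sin(d) + 3*d^2*cos(d) + 5*d*sin(d) - 8*d*cos(d) + 2*d - 5*cos(d) - 4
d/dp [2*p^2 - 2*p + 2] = 4*p - 2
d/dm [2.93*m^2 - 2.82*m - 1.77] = 5.86*m - 2.82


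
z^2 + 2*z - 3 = (z - 1)*(z + 3)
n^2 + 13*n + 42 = (n + 6)*(n + 7)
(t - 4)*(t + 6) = t^2 + 2*t - 24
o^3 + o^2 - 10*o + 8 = (o - 2)*(o - 1)*(o + 4)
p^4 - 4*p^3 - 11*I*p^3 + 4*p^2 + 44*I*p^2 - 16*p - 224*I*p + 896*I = (p - 4)*(p - 8*I)*(p - 7*I)*(p + 4*I)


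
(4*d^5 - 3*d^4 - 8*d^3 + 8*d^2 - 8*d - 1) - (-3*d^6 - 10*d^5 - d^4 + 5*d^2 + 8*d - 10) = 3*d^6 + 14*d^5 - 2*d^4 - 8*d^3 + 3*d^2 - 16*d + 9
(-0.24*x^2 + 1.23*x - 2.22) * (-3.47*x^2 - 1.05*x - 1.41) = 0.8328*x^4 - 4.0161*x^3 + 6.7503*x^2 + 0.5967*x + 3.1302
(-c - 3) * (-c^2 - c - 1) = c^3 + 4*c^2 + 4*c + 3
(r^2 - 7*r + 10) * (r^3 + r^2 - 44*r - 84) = r^5 - 6*r^4 - 41*r^3 + 234*r^2 + 148*r - 840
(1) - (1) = 0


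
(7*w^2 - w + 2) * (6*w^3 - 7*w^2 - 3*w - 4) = 42*w^5 - 55*w^4 - 2*w^3 - 39*w^2 - 2*w - 8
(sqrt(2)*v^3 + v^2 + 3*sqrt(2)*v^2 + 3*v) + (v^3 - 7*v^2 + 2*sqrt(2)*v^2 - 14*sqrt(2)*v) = v^3 + sqrt(2)*v^3 - 6*v^2 + 5*sqrt(2)*v^2 - 14*sqrt(2)*v + 3*v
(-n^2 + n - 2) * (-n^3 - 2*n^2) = n^5 + n^4 + 4*n^2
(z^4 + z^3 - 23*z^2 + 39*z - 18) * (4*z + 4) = 4*z^5 + 8*z^4 - 88*z^3 + 64*z^2 + 84*z - 72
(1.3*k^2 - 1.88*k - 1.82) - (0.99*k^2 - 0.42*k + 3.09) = 0.31*k^2 - 1.46*k - 4.91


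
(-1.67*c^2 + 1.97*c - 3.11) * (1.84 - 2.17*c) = 3.6239*c^3 - 7.3477*c^2 + 10.3735*c - 5.7224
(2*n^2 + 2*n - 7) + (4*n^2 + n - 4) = 6*n^2 + 3*n - 11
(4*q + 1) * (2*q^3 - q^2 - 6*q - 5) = 8*q^4 - 2*q^3 - 25*q^2 - 26*q - 5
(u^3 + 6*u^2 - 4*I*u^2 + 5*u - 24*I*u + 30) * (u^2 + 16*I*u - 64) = u^5 + 6*u^4 + 12*I*u^4 + 5*u^3 + 72*I*u^3 + 30*u^2 + 336*I*u^2 - 320*u + 2016*I*u - 1920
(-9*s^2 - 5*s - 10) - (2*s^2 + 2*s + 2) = -11*s^2 - 7*s - 12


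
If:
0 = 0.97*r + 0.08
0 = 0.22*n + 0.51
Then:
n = -2.32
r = -0.08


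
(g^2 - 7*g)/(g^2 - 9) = g*(g - 7)/(g^2 - 9)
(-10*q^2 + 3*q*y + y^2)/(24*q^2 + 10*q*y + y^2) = (-10*q^2 + 3*q*y + y^2)/(24*q^2 + 10*q*y + y^2)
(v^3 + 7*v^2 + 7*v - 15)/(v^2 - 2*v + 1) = (v^2 + 8*v + 15)/(v - 1)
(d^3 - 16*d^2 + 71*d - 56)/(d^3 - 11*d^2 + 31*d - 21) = (d - 8)/(d - 3)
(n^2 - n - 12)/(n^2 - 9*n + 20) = (n + 3)/(n - 5)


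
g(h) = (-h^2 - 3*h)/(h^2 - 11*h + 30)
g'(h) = (11 - 2*h)*(-h^2 - 3*h)/(h^2 - 11*h + 30)^2 + (-2*h - 3)/(h^2 - 11*h + 30)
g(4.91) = -395.90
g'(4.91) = -4892.82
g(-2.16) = 0.03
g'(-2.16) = 0.03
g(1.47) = -0.41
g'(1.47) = -0.58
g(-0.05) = 0.00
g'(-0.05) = -0.09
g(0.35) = -0.04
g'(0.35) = -0.16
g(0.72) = -0.12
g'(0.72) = -0.25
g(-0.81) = 0.04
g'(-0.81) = -0.02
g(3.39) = -5.16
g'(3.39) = -7.50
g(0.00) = 0.00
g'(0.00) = -0.10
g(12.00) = -4.29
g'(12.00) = 0.68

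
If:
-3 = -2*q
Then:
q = 3/2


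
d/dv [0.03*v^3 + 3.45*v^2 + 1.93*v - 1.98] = 0.09*v^2 + 6.9*v + 1.93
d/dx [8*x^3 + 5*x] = 24*x^2 + 5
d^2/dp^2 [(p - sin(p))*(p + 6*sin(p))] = -5*p*sin(p) + 24*sin(p)^2 + 10*cos(p) - 10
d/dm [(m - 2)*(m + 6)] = 2*m + 4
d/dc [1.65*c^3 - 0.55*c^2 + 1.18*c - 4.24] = 4.95*c^2 - 1.1*c + 1.18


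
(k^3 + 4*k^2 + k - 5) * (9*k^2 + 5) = 9*k^5 + 36*k^4 + 14*k^3 - 25*k^2 + 5*k - 25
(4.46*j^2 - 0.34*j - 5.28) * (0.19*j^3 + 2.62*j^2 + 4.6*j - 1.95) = 0.8474*j^5 + 11.6206*j^4 + 18.622*j^3 - 24.0946*j^2 - 23.625*j + 10.296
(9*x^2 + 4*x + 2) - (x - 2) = 9*x^2 + 3*x + 4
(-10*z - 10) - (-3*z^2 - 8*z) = 3*z^2 - 2*z - 10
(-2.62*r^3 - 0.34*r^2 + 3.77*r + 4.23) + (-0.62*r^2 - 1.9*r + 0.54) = -2.62*r^3 - 0.96*r^2 + 1.87*r + 4.77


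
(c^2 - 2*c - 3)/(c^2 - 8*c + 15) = (c + 1)/(c - 5)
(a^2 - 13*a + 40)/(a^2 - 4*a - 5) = (a - 8)/(a + 1)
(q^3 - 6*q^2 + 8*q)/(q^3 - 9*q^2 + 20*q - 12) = q*(q - 4)/(q^2 - 7*q + 6)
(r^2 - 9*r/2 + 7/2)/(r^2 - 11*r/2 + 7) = (r - 1)/(r - 2)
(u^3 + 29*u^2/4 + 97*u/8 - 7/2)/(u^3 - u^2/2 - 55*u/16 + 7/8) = 2*(2*u^2 + 15*u + 28)/(4*u^2 - u - 14)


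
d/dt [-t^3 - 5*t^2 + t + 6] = -3*t^2 - 10*t + 1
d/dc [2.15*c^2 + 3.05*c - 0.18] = 4.3*c + 3.05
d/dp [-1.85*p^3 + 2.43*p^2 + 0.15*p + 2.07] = -5.55*p^2 + 4.86*p + 0.15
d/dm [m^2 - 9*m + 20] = 2*m - 9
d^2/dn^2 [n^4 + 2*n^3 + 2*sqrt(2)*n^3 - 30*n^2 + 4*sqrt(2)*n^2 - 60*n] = 12*n^2 + 12*n + 12*sqrt(2)*n - 60 + 8*sqrt(2)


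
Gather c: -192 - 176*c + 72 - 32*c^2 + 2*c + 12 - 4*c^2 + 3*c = -36*c^2 - 171*c - 108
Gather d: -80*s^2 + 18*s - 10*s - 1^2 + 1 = -80*s^2 + 8*s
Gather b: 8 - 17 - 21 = -30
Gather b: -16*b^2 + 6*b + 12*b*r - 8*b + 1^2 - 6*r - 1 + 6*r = -16*b^2 + b*(12*r - 2)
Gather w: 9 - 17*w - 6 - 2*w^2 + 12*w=-2*w^2 - 5*w + 3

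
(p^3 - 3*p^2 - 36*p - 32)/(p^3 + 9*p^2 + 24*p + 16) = (p - 8)/(p + 4)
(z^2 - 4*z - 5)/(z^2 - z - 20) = (z + 1)/(z + 4)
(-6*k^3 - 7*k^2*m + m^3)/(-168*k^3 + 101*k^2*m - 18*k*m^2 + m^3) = (2*k^2 + 3*k*m + m^2)/(56*k^2 - 15*k*m + m^2)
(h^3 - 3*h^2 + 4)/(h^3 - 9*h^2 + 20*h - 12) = (h^2 - h - 2)/(h^2 - 7*h + 6)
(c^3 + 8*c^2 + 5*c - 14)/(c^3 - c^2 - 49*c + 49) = (c + 2)/(c - 7)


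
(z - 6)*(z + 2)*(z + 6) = z^3 + 2*z^2 - 36*z - 72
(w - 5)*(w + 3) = w^2 - 2*w - 15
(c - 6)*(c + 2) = c^2 - 4*c - 12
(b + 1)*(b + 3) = b^2 + 4*b + 3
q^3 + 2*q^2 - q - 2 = (q - 1)*(q + 1)*(q + 2)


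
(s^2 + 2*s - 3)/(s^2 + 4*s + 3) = (s - 1)/(s + 1)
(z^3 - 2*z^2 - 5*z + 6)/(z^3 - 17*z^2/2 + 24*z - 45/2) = 2*(z^2 + z - 2)/(2*z^2 - 11*z + 15)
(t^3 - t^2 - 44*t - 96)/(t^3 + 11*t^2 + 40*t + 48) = (t - 8)/(t + 4)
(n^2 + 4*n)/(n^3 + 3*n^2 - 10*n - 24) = n/(n^2 - n - 6)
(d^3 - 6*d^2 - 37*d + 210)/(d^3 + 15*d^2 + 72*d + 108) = (d^2 - 12*d + 35)/(d^2 + 9*d + 18)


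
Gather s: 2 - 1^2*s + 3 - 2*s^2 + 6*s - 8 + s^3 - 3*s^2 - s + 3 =s^3 - 5*s^2 + 4*s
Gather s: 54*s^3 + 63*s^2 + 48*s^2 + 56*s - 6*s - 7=54*s^3 + 111*s^2 + 50*s - 7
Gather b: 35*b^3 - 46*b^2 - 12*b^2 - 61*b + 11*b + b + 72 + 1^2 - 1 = 35*b^3 - 58*b^2 - 49*b + 72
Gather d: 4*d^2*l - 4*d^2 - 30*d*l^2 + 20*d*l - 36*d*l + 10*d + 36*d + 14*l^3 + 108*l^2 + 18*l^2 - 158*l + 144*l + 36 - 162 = d^2*(4*l - 4) + d*(-30*l^2 - 16*l + 46) + 14*l^3 + 126*l^2 - 14*l - 126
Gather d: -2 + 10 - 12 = -4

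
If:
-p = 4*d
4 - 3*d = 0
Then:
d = 4/3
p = -16/3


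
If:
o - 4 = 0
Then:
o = 4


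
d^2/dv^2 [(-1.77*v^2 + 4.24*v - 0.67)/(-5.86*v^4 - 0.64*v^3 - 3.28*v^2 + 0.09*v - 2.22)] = (364.686552*v^8 - 1707.3696*v^7 + 139.131856*v^6 - 412.81236*v^5 - 383.743776*v^4 + 998.388056*v^3 - 66.6170400000001*v^2 + 178.345584*v + 6.005742)/(201.230056*v^12 + 65.932032*v^11 + 345.102432*v^10 + 64.798324*v^9 + 419.839656*v^8 + 60.121632*v^7 + 293.045374*v^6 + 18.04716*v^5 + 157.604688*v^4 + 5.529735*v^3 + 48.549402*v^2 - 1.330668*v + 10.941048)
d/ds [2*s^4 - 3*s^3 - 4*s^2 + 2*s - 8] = 8*s^3 - 9*s^2 - 8*s + 2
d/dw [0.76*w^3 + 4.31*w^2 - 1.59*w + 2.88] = 2.28*w^2 + 8.62*w - 1.59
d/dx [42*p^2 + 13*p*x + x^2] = 13*p + 2*x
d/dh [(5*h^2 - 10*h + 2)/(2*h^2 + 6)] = (5*h^2 + 13*h - 15)/(h^4 + 6*h^2 + 9)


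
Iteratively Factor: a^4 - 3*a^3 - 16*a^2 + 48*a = (a + 4)*(a^3 - 7*a^2 + 12*a) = a*(a + 4)*(a^2 - 7*a + 12) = a*(a - 4)*(a + 4)*(a - 3)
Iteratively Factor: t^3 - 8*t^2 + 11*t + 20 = (t - 4)*(t^2 - 4*t - 5) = (t - 5)*(t - 4)*(t + 1)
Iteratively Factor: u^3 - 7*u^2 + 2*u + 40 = (u + 2)*(u^2 - 9*u + 20) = (u - 5)*(u + 2)*(u - 4)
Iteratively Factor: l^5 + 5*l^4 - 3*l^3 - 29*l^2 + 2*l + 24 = (l + 3)*(l^4 + 2*l^3 - 9*l^2 - 2*l + 8) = (l + 3)*(l + 4)*(l^3 - 2*l^2 - l + 2) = (l - 2)*(l + 3)*(l + 4)*(l^2 - 1) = (l - 2)*(l - 1)*(l + 3)*(l + 4)*(l + 1)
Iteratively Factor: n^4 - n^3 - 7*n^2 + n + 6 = (n + 2)*(n^3 - 3*n^2 - n + 3) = (n - 1)*(n + 2)*(n^2 - 2*n - 3) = (n - 1)*(n + 1)*(n + 2)*(n - 3)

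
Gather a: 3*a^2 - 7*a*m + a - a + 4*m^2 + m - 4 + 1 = 3*a^2 - 7*a*m + 4*m^2 + m - 3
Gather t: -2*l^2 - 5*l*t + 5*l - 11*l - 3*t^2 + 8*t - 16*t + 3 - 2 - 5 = -2*l^2 - 6*l - 3*t^2 + t*(-5*l - 8) - 4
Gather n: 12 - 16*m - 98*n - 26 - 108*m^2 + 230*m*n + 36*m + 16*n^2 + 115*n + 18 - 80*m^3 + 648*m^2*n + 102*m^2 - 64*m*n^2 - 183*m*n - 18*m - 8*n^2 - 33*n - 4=-80*m^3 - 6*m^2 + 2*m + n^2*(8 - 64*m) + n*(648*m^2 + 47*m - 16)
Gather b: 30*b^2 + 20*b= 30*b^2 + 20*b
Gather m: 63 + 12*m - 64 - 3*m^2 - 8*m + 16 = -3*m^2 + 4*m + 15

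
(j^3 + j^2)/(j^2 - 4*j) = j*(j + 1)/(j - 4)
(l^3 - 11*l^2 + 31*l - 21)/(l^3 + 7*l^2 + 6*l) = (l^3 - 11*l^2 + 31*l - 21)/(l*(l^2 + 7*l + 6))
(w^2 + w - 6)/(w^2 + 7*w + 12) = (w - 2)/(w + 4)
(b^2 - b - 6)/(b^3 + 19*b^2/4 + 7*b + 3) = 4*(b - 3)/(4*b^2 + 11*b + 6)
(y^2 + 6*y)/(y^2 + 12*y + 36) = y/(y + 6)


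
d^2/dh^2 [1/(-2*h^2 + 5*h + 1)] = 2*(-4*h^2 + 10*h + (4*h - 5)^2 + 2)/(-2*h^2 + 5*h + 1)^3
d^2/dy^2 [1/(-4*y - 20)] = -1/(2*(y + 5)^3)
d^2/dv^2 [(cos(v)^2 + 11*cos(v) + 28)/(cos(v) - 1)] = (-4*sin(v)^4 + 180*sin(v)^2 - 147*cos(v) + 3*cos(3*v) + 144)/(4*(cos(v) - 1)^3)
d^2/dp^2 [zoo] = 0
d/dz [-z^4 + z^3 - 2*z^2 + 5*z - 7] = -4*z^3 + 3*z^2 - 4*z + 5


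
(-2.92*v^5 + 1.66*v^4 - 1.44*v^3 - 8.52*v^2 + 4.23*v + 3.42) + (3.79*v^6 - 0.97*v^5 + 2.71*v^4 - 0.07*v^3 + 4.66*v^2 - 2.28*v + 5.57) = 3.79*v^6 - 3.89*v^5 + 4.37*v^4 - 1.51*v^3 - 3.86*v^2 + 1.95*v + 8.99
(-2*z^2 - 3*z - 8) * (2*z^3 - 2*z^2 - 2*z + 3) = -4*z^5 - 2*z^4 - 6*z^3 + 16*z^2 + 7*z - 24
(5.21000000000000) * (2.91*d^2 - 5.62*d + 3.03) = 15.1611*d^2 - 29.2802*d + 15.7863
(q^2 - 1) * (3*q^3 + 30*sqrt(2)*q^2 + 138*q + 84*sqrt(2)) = 3*q^5 + 30*sqrt(2)*q^4 + 135*q^3 + 54*sqrt(2)*q^2 - 138*q - 84*sqrt(2)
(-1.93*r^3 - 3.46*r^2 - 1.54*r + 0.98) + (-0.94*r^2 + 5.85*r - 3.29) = -1.93*r^3 - 4.4*r^2 + 4.31*r - 2.31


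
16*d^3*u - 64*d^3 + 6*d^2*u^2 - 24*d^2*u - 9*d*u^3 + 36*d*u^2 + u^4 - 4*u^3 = (-8*d + u)*(-2*d + u)*(d + u)*(u - 4)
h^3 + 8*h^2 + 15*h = h*(h + 3)*(h + 5)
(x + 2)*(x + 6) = x^2 + 8*x + 12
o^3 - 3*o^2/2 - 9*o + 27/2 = (o - 3)*(o - 3/2)*(o + 3)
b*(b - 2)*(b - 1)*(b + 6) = b^4 + 3*b^3 - 16*b^2 + 12*b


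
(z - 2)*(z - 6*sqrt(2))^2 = z^3 - 12*sqrt(2)*z^2 - 2*z^2 + 24*sqrt(2)*z + 72*z - 144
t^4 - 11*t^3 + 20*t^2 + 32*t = t*(t - 8)*(t - 4)*(t + 1)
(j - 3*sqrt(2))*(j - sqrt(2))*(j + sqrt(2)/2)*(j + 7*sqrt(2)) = j^4 + 7*sqrt(2)*j^3/2 - 47*j^2 + 17*sqrt(2)*j + 42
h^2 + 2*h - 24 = (h - 4)*(h + 6)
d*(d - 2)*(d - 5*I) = d^3 - 2*d^2 - 5*I*d^2 + 10*I*d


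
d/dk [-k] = -1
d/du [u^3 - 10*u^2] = u*(3*u - 20)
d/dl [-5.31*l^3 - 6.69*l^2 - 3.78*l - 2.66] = -15.93*l^2 - 13.38*l - 3.78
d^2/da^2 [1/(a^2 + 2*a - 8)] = 2*(-a^2 - 2*a + 4*(a + 1)^2 + 8)/(a^2 + 2*a - 8)^3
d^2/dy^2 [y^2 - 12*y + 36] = 2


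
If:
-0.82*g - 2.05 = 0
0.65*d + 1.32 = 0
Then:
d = -2.03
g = -2.50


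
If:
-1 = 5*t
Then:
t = -1/5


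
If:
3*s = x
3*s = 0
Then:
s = 0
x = 0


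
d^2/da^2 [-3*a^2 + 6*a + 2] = -6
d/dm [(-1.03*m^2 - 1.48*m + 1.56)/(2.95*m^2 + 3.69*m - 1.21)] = (0.565300000000001*m^2 - 6.7114*m - 3.9656)/(8.7025*m^4 + 21.771*m^3 + 6.4771*m^2 - 8.9298*m + 1.4641)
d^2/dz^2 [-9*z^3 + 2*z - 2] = -54*z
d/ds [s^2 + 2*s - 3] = 2*s + 2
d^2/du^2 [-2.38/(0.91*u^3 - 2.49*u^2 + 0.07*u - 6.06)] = ((12.9948*u - 11.8524)*(0.91*u^3 - 2.49*u^2 + 0.07*u - 6.06) - 2.38*(2.73*u^2 - 4.98*u + 0.07)*(5.46*u^2 - 9.96*u + 0.14))/(0.91*u^3 - 2.49*u^2 + 0.07*u - 6.06)^3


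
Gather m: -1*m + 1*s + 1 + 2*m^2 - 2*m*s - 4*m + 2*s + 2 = 2*m^2 + m*(-2*s - 5) + 3*s + 3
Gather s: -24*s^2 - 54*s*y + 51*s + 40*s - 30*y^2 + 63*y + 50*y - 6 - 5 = -24*s^2 + s*(91 - 54*y) - 30*y^2 + 113*y - 11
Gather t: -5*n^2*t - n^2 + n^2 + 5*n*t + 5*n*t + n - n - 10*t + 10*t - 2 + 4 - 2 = t*(-5*n^2 + 10*n)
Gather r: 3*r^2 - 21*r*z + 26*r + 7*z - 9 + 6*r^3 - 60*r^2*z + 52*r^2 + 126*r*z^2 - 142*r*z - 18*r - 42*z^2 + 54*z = 6*r^3 + r^2*(55 - 60*z) + r*(126*z^2 - 163*z + 8) - 42*z^2 + 61*z - 9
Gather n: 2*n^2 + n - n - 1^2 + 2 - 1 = 2*n^2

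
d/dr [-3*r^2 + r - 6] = 1 - 6*r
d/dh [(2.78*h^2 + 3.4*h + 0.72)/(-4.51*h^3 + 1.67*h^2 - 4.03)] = (12.5378*h^4 + 30.668*h^3 + 4.0636*h^2 - 24.8116*h - 13.702)/(20.3401*h^6 - 15.0634*h^5 + 2.7889*h^4 + 36.3506*h^3 - 13.4602*h^2 + 16.2409)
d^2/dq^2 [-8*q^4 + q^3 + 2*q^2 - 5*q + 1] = -96*q^2 + 6*q + 4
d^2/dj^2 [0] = 0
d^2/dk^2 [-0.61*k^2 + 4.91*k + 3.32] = -1.22000000000000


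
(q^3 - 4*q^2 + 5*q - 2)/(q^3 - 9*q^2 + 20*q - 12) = (q - 1)/(q - 6)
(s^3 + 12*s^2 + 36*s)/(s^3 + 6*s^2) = (s + 6)/s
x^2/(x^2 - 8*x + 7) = x^2/(x^2 - 8*x + 7)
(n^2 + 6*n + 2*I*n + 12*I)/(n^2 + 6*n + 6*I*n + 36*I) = (n + 2*I)/(n + 6*I)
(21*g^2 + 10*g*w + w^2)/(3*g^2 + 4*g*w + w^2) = (7*g + w)/(g + w)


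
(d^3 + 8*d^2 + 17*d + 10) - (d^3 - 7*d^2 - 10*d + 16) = 15*d^2 + 27*d - 6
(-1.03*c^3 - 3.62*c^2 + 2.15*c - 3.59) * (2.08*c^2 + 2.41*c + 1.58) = -2.1424*c^5 - 10.0119*c^4 - 5.8796*c^3 - 8.0053*c^2 - 5.2549*c - 5.6722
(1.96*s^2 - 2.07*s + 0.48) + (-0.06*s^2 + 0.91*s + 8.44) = 1.9*s^2 - 1.16*s + 8.92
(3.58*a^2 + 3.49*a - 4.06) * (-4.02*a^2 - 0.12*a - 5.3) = -14.3916*a^4 - 14.4594*a^3 - 3.0716*a^2 - 18.0098*a + 21.518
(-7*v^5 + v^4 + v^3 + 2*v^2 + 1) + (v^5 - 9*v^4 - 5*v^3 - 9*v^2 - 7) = -6*v^5 - 8*v^4 - 4*v^3 - 7*v^2 - 6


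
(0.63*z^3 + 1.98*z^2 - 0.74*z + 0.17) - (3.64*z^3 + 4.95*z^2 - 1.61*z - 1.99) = -3.01*z^3 - 2.97*z^2 + 0.87*z + 2.16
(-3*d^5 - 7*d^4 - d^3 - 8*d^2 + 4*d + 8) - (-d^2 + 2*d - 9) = -3*d^5 - 7*d^4 - d^3 - 7*d^2 + 2*d + 17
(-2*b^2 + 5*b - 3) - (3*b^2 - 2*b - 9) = -5*b^2 + 7*b + 6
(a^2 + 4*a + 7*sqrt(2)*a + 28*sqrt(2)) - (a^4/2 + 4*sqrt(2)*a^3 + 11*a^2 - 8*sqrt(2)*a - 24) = -a^4/2 - 4*sqrt(2)*a^3 - 10*a^2 + 4*a + 15*sqrt(2)*a + 24 + 28*sqrt(2)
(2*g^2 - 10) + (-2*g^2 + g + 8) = g - 2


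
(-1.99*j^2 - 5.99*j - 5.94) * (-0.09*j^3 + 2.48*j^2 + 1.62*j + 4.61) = 0.1791*j^5 - 4.3961*j^4 - 17.5444*j^3 - 33.6089*j^2 - 37.2367*j - 27.3834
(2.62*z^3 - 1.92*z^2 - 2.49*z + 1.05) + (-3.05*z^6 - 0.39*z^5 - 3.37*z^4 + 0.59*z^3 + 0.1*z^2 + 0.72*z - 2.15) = -3.05*z^6 - 0.39*z^5 - 3.37*z^4 + 3.21*z^3 - 1.82*z^2 - 1.77*z - 1.1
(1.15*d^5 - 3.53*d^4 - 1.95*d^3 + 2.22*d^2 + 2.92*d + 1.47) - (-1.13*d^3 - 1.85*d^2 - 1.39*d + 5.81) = 1.15*d^5 - 3.53*d^4 - 0.82*d^3 + 4.07*d^2 + 4.31*d - 4.34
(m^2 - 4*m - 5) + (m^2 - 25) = 2*m^2 - 4*m - 30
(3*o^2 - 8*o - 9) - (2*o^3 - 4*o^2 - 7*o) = -2*o^3 + 7*o^2 - o - 9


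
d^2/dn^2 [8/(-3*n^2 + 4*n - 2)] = 16*(9*n^2 - 12*n - 4*(3*n - 2)^2 + 6)/(3*n^2 - 4*n + 2)^3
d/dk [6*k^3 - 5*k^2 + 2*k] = 18*k^2 - 10*k + 2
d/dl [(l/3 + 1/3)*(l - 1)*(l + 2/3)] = l^2 + 4*l/9 - 1/3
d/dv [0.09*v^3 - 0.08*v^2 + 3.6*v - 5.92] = 0.27*v^2 - 0.16*v + 3.6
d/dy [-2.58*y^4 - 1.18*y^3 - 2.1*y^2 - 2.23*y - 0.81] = -10.32*y^3 - 3.54*y^2 - 4.2*y - 2.23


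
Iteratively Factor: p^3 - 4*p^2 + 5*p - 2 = (p - 2)*(p^2 - 2*p + 1) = (p - 2)*(p - 1)*(p - 1)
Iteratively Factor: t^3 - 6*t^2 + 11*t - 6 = (t - 3)*(t^2 - 3*t + 2) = (t - 3)*(t - 2)*(t - 1)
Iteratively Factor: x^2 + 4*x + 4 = (x + 2)*(x + 2)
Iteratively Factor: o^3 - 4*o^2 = (o)*(o^2 - 4*o) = o*(o - 4)*(o)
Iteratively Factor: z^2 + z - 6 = (z + 3)*(z - 2)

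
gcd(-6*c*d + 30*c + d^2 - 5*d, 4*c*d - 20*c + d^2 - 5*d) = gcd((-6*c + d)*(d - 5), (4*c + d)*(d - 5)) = d - 5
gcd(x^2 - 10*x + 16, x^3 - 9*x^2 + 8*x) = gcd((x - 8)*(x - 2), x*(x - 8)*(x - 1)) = x - 8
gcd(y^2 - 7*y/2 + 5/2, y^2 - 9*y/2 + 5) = y - 5/2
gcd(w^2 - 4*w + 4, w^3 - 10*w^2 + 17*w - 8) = 1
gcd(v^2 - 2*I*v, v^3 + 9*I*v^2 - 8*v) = v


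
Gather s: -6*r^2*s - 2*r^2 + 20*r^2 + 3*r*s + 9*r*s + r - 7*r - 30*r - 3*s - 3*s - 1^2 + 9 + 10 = 18*r^2 - 36*r + s*(-6*r^2 + 12*r - 6) + 18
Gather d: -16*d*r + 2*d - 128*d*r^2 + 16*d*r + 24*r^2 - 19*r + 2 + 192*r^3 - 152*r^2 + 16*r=d*(2 - 128*r^2) + 192*r^3 - 128*r^2 - 3*r + 2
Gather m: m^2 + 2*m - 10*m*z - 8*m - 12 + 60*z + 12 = m^2 + m*(-10*z - 6) + 60*z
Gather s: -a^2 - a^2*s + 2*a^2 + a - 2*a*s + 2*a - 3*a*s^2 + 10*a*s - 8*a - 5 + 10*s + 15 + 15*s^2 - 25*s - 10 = a^2 - 5*a + s^2*(15 - 3*a) + s*(-a^2 + 8*a - 15)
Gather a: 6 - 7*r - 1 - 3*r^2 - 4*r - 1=-3*r^2 - 11*r + 4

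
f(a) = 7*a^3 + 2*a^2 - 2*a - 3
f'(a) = 21*a^2 + 4*a - 2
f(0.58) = -2.12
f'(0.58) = 7.38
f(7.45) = 2987.56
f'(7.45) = 1193.35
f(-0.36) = -2.35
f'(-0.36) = -0.72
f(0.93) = 2.50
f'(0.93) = 19.88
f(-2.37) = -80.21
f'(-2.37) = 106.47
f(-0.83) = -3.96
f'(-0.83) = 9.15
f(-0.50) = -2.38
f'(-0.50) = 1.25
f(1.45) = 19.65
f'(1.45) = 47.95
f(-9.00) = -4926.00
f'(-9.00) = 1663.00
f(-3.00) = -168.00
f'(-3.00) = 175.00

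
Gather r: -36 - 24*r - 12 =-24*r - 48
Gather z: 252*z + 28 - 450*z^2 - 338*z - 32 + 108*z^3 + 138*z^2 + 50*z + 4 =108*z^3 - 312*z^2 - 36*z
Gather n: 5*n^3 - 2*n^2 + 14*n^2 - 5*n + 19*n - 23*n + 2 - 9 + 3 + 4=5*n^3 + 12*n^2 - 9*n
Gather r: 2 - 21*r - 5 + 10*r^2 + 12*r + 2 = 10*r^2 - 9*r - 1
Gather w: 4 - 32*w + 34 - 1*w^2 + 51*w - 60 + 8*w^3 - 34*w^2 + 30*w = 8*w^3 - 35*w^2 + 49*w - 22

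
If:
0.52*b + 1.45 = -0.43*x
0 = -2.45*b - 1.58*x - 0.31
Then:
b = 9.30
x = -14.62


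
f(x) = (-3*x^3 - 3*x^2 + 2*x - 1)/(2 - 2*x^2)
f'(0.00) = 1.00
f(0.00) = -0.50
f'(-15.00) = 1.50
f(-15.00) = -21.02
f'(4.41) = 1.42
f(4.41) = 8.34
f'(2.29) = 0.82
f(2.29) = 5.68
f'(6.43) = 1.47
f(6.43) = 11.27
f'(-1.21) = 18.25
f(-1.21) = 2.69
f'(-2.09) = 2.00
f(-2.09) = -1.35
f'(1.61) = -1.75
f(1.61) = 5.68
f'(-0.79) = 18.12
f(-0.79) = -3.95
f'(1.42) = -5.46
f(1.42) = 6.30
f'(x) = 4*x*(-3*x^3 - 3*x^2 + 2*x - 1)/(2 - 2*x^2)^2 + (-9*x^2 - 6*x + 2)/(2 - 2*x^2)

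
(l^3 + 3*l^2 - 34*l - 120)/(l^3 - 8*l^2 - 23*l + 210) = (l + 4)/(l - 7)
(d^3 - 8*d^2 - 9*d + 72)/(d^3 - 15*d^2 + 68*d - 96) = (d + 3)/(d - 4)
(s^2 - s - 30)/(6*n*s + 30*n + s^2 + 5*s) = (s - 6)/(6*n + s)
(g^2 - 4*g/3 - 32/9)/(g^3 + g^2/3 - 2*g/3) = (9*g^2 - 12*g - 32)/(3*g*(3*g^2 + g - 2))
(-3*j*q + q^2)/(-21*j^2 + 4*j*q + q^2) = q/(7*j + q)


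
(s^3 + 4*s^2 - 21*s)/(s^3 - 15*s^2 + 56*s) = (s^2 + 4*s - 21)/(s^2 - 15*s + 56)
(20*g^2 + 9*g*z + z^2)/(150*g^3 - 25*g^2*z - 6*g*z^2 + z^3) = (4*g + z)/(30*g^2 - 11*g*z + z^2)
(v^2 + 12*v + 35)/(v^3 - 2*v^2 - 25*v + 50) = (v + 7)/(v^2 - 7*v + 10)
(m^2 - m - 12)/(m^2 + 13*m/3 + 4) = 3*(m - 4)/(3*m + 4)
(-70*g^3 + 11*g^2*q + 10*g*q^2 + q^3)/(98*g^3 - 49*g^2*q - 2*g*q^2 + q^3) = (5*g + q)/(-7*g + q)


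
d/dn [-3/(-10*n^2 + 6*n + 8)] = 3*(3 - 10*n)/(2*(-5*n^2 + 3*n + 4)^2)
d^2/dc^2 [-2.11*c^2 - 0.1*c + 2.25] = -4.22000000000000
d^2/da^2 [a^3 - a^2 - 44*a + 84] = 6*a - 2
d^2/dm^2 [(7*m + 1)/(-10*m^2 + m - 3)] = 2*(-(7*m + 1)*(20*m - 1)^2 + 3*(70*m + 1)*(10*m^2 - m + 3))/(10*m^2 - m + 3)^3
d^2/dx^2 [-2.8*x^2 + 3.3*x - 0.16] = -5.60000000000000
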